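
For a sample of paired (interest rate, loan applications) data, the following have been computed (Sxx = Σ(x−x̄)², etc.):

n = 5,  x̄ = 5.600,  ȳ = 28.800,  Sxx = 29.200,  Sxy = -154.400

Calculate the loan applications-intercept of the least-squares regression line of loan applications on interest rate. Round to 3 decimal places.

58.411

b = Sxy/Sxx = -154.4/29.2 = -5.287671
a = ȳ − b·x̄ = 28.8 − (-5.287671)·5.6 = 58.410959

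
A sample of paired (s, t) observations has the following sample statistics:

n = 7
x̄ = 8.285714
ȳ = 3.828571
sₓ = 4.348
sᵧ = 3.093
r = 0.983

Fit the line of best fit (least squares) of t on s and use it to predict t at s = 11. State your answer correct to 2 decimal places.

5.73

b = r · sᵧ/sₓ = 0.983 · 3.093/4.348 = 0.699268
a = ȳ − b·x̄ = 3.828571 − 0.699268·8.285714 = -1.965367
ŷ(11) = a + b·11 = -1.965367 + 0.699268·11 = 5.726585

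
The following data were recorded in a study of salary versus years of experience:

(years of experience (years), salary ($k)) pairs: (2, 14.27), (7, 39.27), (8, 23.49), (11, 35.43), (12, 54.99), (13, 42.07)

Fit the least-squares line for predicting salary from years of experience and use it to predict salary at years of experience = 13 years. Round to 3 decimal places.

n = 6, Σx = 53, Σy = 209.52, Σxy = 2087.87, Σx² = 551
Sxx = Σx² − (Σx)²/n = 551 − 468.166667 = 82.833333
Sxy = Σxy − (Σx)(Σy)/n = 2087.87 − 1850.76 = 237.11
b = Sxy/Sxx = 237.11/82.833333 = 2.862495
a = ȳ − b·x̄ = 34.92 − 2.862495·8.833333 = 9.634628
ŷ(13) = a + b·13 = 9.634628 + 2.862495·13 = 46.847062

46.847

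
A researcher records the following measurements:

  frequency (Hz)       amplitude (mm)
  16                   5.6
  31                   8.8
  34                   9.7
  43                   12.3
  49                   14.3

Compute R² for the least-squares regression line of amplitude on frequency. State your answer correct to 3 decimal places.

0.989

n = 5, Σx = 173, Σy = 50.7, Σxy = 1921.8, Σx² = 6623, Σy² = 558.67
Sxx = Σx² − (Σx)²/n = 6623 − 5985.8 = 637.2
Sxy = Σxy − (Σx)(Σy)/n = 1921.8 − 1754.22 = 167.58
Syy = Σy² − (Σy)²/n = 558.67 − 514.098 = 44.572
R² = Sxy²/(Sxx·Syy) = (167.58)²/(637.2·44.572) = 0.988796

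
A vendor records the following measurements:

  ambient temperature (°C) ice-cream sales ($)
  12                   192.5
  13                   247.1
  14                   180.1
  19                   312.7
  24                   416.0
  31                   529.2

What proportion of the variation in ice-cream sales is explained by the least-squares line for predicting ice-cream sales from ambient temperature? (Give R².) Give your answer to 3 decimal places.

n = 6, Σx = 113, Σy = 1877.6, Σxy = 40374.2, Σx² = 2407, Σy² = 681440.6
Sxx = Σx² − (Σx)²/n = 2407 − 2128.166667 = 278.833333
Sxy = Σxy − (Σx)(Σy)/n = 40374.2 − 35361.466667 = 5012.733333
Syy = Σy² − (Σy)²/n = 681440.6 − 587563.626667 = 93876.973333
R² = Sxy²/(Sxx·Syy) = (5012.733333)²/(278.833333·93876.973333) = 0.959943

0.960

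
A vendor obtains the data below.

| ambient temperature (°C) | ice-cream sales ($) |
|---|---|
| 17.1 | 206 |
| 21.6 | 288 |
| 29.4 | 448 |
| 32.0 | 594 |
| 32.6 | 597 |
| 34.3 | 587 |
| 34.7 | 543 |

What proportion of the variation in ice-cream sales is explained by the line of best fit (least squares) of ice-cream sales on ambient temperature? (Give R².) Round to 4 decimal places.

n = 7, Σx = 201.7, Σy = 3263, Σxy = 100361, Σx² = 6090.67, Σy² = 1674747
Sxx = Σx² − (Σx)²/n = 6090.67 − 5811.841429 = 278.828571
Sxy = Σxy − (Σx)(Σy)/n = 100361 − 94021.014286 = 6339.985714
Syy = Σy² − (Σy)²/n = 1674747 − 1521024.142857 = 153722.857143
R² = Sxy²/(Sxx·Syy) = (6339.985714)²/(278.828571·153722.857143) = 0.937780

0.9378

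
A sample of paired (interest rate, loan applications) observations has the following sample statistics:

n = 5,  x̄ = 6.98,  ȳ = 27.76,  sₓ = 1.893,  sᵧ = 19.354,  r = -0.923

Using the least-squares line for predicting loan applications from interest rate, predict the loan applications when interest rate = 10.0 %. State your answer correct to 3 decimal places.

b = r · sᵧ/sₓ = -0.923 · 19.354/1.893 = -9.436736
a = ȳ − b·x̄ = 27.76 − (-9.436736)·6.98 = 93.628420
ŷ(10.0) = a + b·10.0 = 93.628420 + (-9.436736)·10 = -0.738944

-0.739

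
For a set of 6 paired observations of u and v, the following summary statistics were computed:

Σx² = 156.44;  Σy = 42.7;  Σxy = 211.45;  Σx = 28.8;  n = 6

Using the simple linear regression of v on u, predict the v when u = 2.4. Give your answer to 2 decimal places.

6.26

Sxx = Σx² − (Σx)²/n = 156.44 − 138.24 = 18.2
Sxy = Σxy − (Σx)(Σy)/n = 211.45 − 204.96 = 6.49
b = Sxy/Sxx = 6.49/18.2 = 0.356593
a = ȳ − b·x̄ = 7.116667 − 0.356593·4.8 = 5.405018
ŷ(2.4) = a + b·2.4 = 5.405018 + 0.356593·2.4 = 6.260842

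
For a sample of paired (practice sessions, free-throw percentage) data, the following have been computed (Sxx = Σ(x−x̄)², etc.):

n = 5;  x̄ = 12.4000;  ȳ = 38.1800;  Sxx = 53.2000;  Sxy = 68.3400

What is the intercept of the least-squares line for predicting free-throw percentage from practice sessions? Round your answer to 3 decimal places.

22.251

b = Sxy/Sxx = 68.34/53.2 = 1.284586
a = ȳ − b·x̄ = 38.18 − 1.284586·12.4 = 22.251128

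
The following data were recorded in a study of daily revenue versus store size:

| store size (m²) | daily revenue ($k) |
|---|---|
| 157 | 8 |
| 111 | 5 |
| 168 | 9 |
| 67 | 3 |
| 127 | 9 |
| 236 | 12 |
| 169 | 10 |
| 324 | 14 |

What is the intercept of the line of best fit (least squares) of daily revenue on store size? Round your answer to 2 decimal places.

n = 8, Σx = 1359, Σy = 70, Σxy = 13725, Σx² = 275045
Sxx = Σx² − (Σx)²/n = 275045 − 230860.125 = 44184.875
Sxy = Σxy − (Σx)(Σy)/n = 13725 − 11891.25 = 1833.75
b = Sxy/Sxx = 1833.75/44184.875 = 0.041502
a = ȳ − b·x̄ = 8.75 − 0.041502·169.875 = 1.699889

1.70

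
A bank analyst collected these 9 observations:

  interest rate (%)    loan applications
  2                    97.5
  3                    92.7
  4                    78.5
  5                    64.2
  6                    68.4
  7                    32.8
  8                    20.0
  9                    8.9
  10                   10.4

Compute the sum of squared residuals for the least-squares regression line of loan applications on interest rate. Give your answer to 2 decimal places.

n = 9, Σx = 54, Σy = 473.4, Σxy = 2092.2, Σx² = 384, Σy² = 34725.2
Sxx = Σx² − (Σx)²/n = 384 − 324 = 60
Sxy = Σxy − (Σx)(Σy)/n = 2092.2 − 2840.4 = -748.2
Syy = Σy² − (Σy)²/n = 34725.2 − 24900.84 = 9824.36
b = Sxy/Sxx = -748.2/60 = -12.47
SSE = Syy − b·Sxy = 9824.36 − (-12.47)·(-748.2) = 494.306

494.31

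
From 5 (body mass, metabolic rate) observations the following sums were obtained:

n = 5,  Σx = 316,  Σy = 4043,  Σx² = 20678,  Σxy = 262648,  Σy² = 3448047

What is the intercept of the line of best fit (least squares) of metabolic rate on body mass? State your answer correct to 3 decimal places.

171.020

Sxx = Σx² − (Σx)²/n = 20678 − 19971.2 = 706.8
Sxy = Σxy − (Σx)(Σy)/n = 262648 − 255517.6 = 7130.4
b = Sxy/Sxx = 7130.4/706.8 = 10.088285
a = ȳ − b·x̄ = 808.6 − 10.088285·63.2 = 171.020374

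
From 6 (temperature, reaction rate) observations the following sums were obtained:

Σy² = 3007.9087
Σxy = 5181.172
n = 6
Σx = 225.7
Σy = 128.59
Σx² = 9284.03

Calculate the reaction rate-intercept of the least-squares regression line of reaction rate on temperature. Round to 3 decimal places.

Sxx = Σx² − (Σx)²/n = 9284.03 − 8490.081667 = 793.948333
Sxy = Σxy − (Σx)(Σy)/n = 5181.172 − 4837.127167 = 344.044833
b = Sxy/Sxx = 344.044833/793.948333 = 0.433334
a = ȳ − b·x̄ = 21.431667 − 0.433334·37.616667 = 5.131085

5.131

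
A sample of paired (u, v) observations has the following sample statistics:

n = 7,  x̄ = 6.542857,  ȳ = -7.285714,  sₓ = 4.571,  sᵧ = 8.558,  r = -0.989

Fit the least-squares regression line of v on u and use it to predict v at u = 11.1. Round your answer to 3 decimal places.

-15.724

b = r · sᵧ/sₓ = -0.989 · 8.558/4.571 = -1.851643
a = ȳ − b·x̄ = -7.285714 − (-1.851643)·6.542857 = 4.829324
ŷ(11.1) = a + b·11.1 = 4.829324 + (-1.851643)·11.1 = -15.723918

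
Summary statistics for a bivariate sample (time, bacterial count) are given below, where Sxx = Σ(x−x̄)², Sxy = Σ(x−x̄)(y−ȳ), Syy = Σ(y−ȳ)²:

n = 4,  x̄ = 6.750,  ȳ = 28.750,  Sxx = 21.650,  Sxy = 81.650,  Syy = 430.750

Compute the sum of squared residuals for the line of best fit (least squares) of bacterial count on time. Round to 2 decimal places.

b = Sxy/Sxx = 81.65/21.65 = 3.771363
SSE = Syy − b·Sxy = 430.75 − 3.771363·81.65 = 122.818245

122.82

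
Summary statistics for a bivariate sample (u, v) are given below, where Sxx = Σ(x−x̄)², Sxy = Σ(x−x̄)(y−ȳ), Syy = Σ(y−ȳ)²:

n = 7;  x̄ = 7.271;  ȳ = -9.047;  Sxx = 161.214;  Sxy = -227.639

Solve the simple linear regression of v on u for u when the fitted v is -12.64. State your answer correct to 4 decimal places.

b = Sxy/Sxx = -227.639/161.214 = -1.412030
a = ȳ − b·x̄ = -9.047 − (-1.412030)·7.271 = 1.219870
Set a + b·x = -12.64: x = (-12.64 − 1.219870) / (-1.412030) = 9.815564

9.8156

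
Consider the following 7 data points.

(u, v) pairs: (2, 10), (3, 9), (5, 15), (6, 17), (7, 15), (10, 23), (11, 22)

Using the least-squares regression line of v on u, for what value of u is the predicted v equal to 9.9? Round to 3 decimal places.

2.397

n = 7, Σx = 44, Σy = 111, Σxy = 801, Σx² = 344
Sxx = Σx² − (Σx)²/n = 344 − 276.571429 = 67.428571
Sxy = Σxy − (Σx)(Σy)/n = 801 − 697.714286 = 103.285714
b = Sxy/Sxx = 103.285714/67.428571 = 1.531780
a = ȳ − b·x̄ = 15.857143 − 1.531780·6.285714 = 6.228814
Set a + b·x = 9.9: x = (9.9 − 6.228814) / 1.531780 = 2.396680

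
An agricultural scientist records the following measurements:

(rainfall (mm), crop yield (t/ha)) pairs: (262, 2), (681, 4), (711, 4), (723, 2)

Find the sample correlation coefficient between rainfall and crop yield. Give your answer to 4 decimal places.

0.5288

n = 4, Σx = 2377, Σy = 12, Σxy = 7538, Σx² = 1560655, Σy² = 40
Sxx = Σx² − (Σx)²/n = 1560655 − 1412532.25 = 148122.75
Sxy = Σxy − (Σx)(Σy)/n = 7538 − 7131 = 407
Syy = Σy² − (Σy)²/n = 40 − 36 = 4
r = Sxy/√(Sxx·Syy) = 407/√(592491) = 407/769.734370 = 0.528754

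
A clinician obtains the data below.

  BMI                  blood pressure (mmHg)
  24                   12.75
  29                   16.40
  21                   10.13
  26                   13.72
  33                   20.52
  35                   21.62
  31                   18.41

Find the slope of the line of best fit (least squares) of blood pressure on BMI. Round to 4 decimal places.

0.8408

n = 7, Σx = 199, Σy = 113.55, Σxy = 3355.62, Σx² = 5809
Sxx = Σx² − (Σx)²/n = 5809 − 5657.285714 = 151.714286
Sxy = Σxy − (Σx)(Σy)/n = 3355.62 − 3228.064286 = 127.555714
b = Sxy/Sxx = 127.555714/151.714286 = 0.840763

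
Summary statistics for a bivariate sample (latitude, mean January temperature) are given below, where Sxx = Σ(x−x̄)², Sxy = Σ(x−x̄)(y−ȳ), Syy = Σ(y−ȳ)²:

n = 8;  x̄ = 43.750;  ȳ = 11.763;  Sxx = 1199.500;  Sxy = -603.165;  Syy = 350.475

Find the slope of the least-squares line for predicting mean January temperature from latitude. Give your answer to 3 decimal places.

-0.503

b = Sxy/Sxx = -603.165/1199.5 = -0.502847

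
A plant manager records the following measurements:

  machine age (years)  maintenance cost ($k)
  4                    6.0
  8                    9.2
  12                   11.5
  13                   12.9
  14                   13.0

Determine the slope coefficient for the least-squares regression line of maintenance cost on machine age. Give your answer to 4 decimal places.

n = 5, Σx = 51, Σy = 52.6, Σxy = 585.3, Σx² = 589
Sxx = Σx² − (Σx)²/n = 589 − 520.2 = 68.8
Sxy = Σxy − (Σx)(Σy)/n = 585.3 − 536.52 = 48.78
b = Sxy/Sxx = 48.78/68.8 = 0.709012

0.7090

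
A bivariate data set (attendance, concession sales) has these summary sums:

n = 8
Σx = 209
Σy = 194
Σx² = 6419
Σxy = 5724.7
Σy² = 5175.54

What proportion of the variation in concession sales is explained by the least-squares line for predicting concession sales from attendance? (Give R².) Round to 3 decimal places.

0.954

Sxx = Σx² − (Σx)²/n = 6419 − 5460.125 = 958.875
Sxy = Σxy − (Σx)(Σy)/n = 5724.7 − 5068.25 = 656.45
Syy = Σy² − (Σy)²/n = 5175.54 − 4704.5 = 471.04
R² = Sxy²/(Sxx·Syy) = (656.45)²/(958.875·471.04) = 0.954077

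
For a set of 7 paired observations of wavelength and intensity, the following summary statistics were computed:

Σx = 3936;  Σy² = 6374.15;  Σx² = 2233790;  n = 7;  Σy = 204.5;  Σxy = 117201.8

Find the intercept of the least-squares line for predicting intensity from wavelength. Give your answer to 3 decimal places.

-31.130

Sxx = Σx² − (Σx)²/n = 2233790 − 2213156.571429 = 20633.428571
Sxy = Σxy − (Σx)(Σy)/n = 117201.8 − 114987.428571 = 2214.371429
b = Sxy/Sxx = 2214.371429/20633.428571 = 0.107320
a = ȳ − b·x̄ = 29.214286 − 0.107320·562.285714 = -31.129996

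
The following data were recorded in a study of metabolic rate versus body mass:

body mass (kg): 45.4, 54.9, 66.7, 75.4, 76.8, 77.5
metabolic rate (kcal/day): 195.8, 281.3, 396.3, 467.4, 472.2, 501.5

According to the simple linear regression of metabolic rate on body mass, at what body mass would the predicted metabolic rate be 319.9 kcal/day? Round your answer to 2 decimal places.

n = 6, Σx = 396.7, Σy = 2314.5, Σxy = 161139.07, Σx² = 27113.71
Sxx = Σx² − (Σx)²/n = 27113.71 − 26228.481667 = 885.228333
Sxy = Σxy − (Σx)(Σy)/n = 161139.07 − 153027.025 = 8112.045
b = Sxy/Sxx = 8112.045/885.228333 = 9.163788
a = ȳ − b·x̄ = 385.75 − 9.163788·66.116667 = -220.129133
Set a + b·x = 319.9: x = (319.9 − (-220.129133)) / 9.163788 = 58.930774

58.93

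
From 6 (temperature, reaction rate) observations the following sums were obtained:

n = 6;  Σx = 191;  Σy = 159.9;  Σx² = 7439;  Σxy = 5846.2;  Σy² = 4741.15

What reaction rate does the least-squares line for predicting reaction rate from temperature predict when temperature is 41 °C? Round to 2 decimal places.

31.75

Sxx = Σx² − (Σx)²/n = 7439 − 6080.166667 = 1358.833333
Sxy = Σxy − (Σx)(Σy)/n = 5846.2 − 5090.15 = 756.05
b = Sxy/Sxx = 756.05/1358.833333 = 0.556396
a = ȳ − b·x̄ = 26.65 − 0.556396·31.833333 = 8.938047
ŷ(41) = a + b·41 = 8.938047 + 0.556396·41 = 31.750301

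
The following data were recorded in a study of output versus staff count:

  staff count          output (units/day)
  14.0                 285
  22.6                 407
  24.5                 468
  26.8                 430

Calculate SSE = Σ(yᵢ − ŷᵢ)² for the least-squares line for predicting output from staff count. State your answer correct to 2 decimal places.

2408.23

n = 4, Σx = 87.9, Σy = 1590, Σxy = 36178.2, Σx² = 2025.25, Σy² = 650798
Sxx = Σx² − (Σx)²/n = 2025.25 − 1931.6025 = 93.6475
Sxy = Σxy − (Σx)(Σy)/n = 36178.2 − 34940.25 = 1237.95
Syy = Σy² − (Σy)²/n = 650798 − 632025 = 18773
b = Sxy/Sxx = 1237.95/93.6475 = 13.219253
SSE = Syy − b·Sxy = 18773 − 13.219253·1237.95 = 2408.225687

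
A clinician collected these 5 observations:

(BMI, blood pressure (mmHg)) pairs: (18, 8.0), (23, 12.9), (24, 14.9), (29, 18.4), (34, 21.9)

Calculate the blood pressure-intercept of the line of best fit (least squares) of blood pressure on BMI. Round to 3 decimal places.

n = 5, Σx = 128, Σy = 76.1, Σxy = 2076.5, Σx² = 3426
Sxx = Σx² − (Σx)²/n = 3426 − 3276.8 = 149.2
Sxy = Σxy − (Σx)(Σy)/n = 2076.5 − 1948.16 = 128.34
b = Sxy/Sxx = 128.34/149.2 = 0.860188
a = ȳ − b·x̄ = 15.22 − 0.860188·25.6 = -6.800804

-6.801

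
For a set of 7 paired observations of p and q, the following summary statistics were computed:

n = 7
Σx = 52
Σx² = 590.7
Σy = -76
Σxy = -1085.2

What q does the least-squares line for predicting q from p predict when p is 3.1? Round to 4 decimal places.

Sxx = Σx² − (Σx)²/n = 590.7 − 386.285714 = 204.414286
Sxy = Σxy − (Σx)(Σy)/n = -1085.2 − (-564.571429) = -520.628571
b = Sxy/Sxx = -520.628571/204.414286 = -2.546929
a = ȳ − b·x̄ = -10.857143 − (-2.546929)·7.428571 = 8.062897
ŷ(3.1) = a + b·3.1 = 8.062897 + (-2.546929)·3.1 = 0.167419

0.1674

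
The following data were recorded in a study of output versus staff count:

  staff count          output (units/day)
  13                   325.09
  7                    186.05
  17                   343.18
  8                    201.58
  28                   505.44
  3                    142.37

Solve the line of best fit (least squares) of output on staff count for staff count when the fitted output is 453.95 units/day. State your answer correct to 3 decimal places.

24.087

n = 6, Σx = 76, Σy = 1703.71, Σxy = 27554.65, Σx² = 1364
Sxx = Σx² − (Σx)²/n = 1364 − 962.666667 = 401.333333
Sxy = Σxy − (Σx)(Σy)/n = 27554.65 − 21580.326667 = 5974.323333
b = Sxy/Sxx = 5974.323333/401.333333 = 14.886188
a = ȳ − b·x̄ = 283.951667 − 14.886188·12.666667 = 95.393289
Set a + b·x = 453.95: x = (453.95 − 95.393289) / 14.886188 = 24.086537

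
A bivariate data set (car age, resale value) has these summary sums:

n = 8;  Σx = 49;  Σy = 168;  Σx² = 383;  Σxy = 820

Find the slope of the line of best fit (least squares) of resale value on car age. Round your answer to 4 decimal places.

Sxx = Σx² − (Σx)²/n = 383 − 300.125 = 82.875
Sxy = Σxy − (Σx)(Σy)/n = 820 − 1029 = -209
b = Sxy/Sxx = -209/82.875 = -2.521870

-2.5219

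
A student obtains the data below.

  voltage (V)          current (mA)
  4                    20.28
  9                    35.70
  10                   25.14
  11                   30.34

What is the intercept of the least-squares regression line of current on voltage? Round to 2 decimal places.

n = 4, Σx = 34, Σy = 111.46, Σxy = 987.56, Σx² = 318
Sxx = Σx² − (Σx)²/n = 318 − 289 = 29
Sxy = Σxy − (Σx)(Σy)/n = 987.56 − 947.41 = 40.15
b = Sxy/Sxx = 40.15/29 = 1.384483
a = ȳ − b·x̄ = 27.865 − 1.384483·8.5 = 16.096897

16.10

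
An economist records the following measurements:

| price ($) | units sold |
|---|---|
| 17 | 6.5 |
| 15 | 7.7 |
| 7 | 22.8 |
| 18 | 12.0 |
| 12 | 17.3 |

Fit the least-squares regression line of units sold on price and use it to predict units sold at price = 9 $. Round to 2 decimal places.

n = 5, Σx = 69, Σy = 66.3, Σxy = 809.2, Σx² = 1031
Sxx = Σx² − (Σx)²/n = 1031 − 952.2 = 78.8
Sxy = Σxy − (Σx)(Σy)/n = 809.2 − 914.94 = -105.74
b = Sxy/Sxx = -105.74/78.8 = -1.341878
a = ȳ − b·x̄ = 13.26 − (-1.341878)·13.8 = 31.777919
ŷ(9) = a + b·9 = 31.777919 + (-1.341878)·9 = 19.701015

19.70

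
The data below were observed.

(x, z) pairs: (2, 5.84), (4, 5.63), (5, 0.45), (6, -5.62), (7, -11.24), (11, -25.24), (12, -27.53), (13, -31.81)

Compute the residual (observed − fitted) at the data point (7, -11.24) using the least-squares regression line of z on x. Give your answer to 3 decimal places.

n = 8, Σx = 60, Σy = -89.52, Σxy = -1097.48, Σx² = 564
Sxx = Σx² − (Σx)²/n = 564 − 450 = 114
Sxy = Σxy − (Σx)(Σy)/n = -1097.48 − (-671.4) = -426.08
b = Sxy/Sxx = -426.08/114 = -3.737544
a = ȳ − b·x̄ = -11.19 − (-3.737544)·7.5 = 16.841579
ŷ(7) = 16.841579 + (-3.737544)·7 = -9.321228
residual = y − ŷ = -11.24 − (-9.321228) = -1.918772

-1.919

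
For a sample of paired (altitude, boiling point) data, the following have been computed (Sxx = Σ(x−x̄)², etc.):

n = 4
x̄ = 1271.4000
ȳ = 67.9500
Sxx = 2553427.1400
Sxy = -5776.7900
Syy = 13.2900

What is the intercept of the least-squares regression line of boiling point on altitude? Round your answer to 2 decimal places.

b = Sxy/Sxx = -5776.79/2553427.14 = -0.002262
a = ȳ − b·x̄ = 67.95 − (-0.002262)·1271.4 = 70.826374

70.83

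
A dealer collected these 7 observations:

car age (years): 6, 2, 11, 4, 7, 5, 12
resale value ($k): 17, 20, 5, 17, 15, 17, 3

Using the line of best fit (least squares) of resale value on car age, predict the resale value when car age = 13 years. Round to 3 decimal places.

2.338

n = 7, Σx = 47, Σy = 94, Σxy = 491, Σx² = 395
Sxx = Σx² − (Σx)²/n = 395 − 315.571429 = 79.428571
Sxy = Σxy − (Σx)(Σy)/n = 491 − 631.142857 = -140.142857
b = Sxy/Sxx = -140.142857/79.428571 = -1.764388
a = ȳ − b·x̄ = 13.428571 − (-1.764388)·6.714286 = 25.275180
ŷ(13) = a + b·13 = 25.275180 + (-1.764388)·13 = 2.338129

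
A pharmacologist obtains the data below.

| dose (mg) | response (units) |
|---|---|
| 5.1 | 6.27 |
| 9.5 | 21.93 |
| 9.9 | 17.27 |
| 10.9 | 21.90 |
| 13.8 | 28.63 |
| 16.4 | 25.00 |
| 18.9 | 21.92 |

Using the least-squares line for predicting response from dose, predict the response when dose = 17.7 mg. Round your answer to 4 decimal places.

n = 7, Σx = 84.5, Σy = 142.92, Σxy = 1869.377, Σx² = 1149.69
Sxx = Σx² − (Σx)²/n = 1149.69 − 1020.035714 = 129.654286
Sxy = Σxy − (Σx)(Σy)/n = 1869.377 − 1725.248571 = 144.128429
b = Sxy/Sxx = 144.128429/129.654286 = 1.111636
a = ȳ − b·x̄ = 20.417143 − 1.111636·12.071429 = 6.998103
ŷ(17.7) = a + b·17.7 = 6.998103 + 1.111636·17.7 = 26.674068

26.6741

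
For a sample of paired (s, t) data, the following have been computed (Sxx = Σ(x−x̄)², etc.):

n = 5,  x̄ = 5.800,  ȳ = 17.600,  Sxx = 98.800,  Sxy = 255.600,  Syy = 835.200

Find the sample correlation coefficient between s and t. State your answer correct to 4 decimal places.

0.8898

r = Sxy/√(Sxx·Syy) = 255.6/√(82517.76) = 255.6/287.259047 = 0.889789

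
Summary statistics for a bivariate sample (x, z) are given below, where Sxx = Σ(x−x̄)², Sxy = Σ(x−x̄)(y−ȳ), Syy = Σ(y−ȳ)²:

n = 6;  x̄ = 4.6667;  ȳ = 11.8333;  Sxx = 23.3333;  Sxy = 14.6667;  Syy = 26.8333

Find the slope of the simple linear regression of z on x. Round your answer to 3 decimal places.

b = Sxy/Sxx = 14.6667/23.3333 = 0.628574

0.629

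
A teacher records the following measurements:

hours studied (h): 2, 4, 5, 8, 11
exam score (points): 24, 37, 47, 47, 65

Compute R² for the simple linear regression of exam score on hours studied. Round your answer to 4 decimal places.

0.8988

n = 5, Σx = 30, Σy = 220, Σxy = 1522, Σx² = 230, Σy² = 10588
Sxx = Σx² − (Σx)²/n = 230 − 180 = 50
Sxy = Σxy − (Σx)(Σy)/n = 1522 − 1320 = 202
Syy = Σy² − (Σy)²/n = 10588 − 9680 = 908
R² = Sxy²/(Sxx·Syy) = (202)²/(50·908) = 0.898767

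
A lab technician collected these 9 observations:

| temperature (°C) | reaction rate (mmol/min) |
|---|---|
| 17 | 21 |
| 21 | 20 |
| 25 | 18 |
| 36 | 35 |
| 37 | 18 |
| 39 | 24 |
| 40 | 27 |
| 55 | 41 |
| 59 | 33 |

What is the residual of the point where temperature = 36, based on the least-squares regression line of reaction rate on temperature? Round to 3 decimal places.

8.909

n = 9, Σx = 329, Σy = 237, Σxy = 9371, Σx² = 13647
Sxx = Σx² − (Σx)²/n = 13647 − 12026.777778 = 1620.222222
Sxy = Σxy − (Σx)(Σy)/n = 9371 − 8663.666667 = 707.333333
b = Sxy/Sxx = 707.333333/1620.222222 = 0.436566
a = ȳ − b·x̄ = 26.333333 − 0.436566·36.555556 = 10.374434
ŷ(36) = 10.374434 + 0.436566·36 = 26.090797
residual = y − ŷ = 35 − 26.090797 = 8.909203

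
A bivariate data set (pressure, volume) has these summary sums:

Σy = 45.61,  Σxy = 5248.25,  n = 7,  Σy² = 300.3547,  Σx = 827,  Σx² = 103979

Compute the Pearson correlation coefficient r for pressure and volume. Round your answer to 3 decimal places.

Sxx = Σx² − (Σx)²/n = 103979 − 97704.142857 = 6274.857143
Sxy = Σxy − (Σx)(Σy)/n = 5248.25 − 5388.495714 = -140.245714
Syy = Σy² − (Σy)²/n = 300.3547 − 297.181729 = 3.172971
r = Sxy/√(Sxx·Syy) = -140.245714/√(19909.942433) = -140.245714/141.102595 = -0.993927

-0.994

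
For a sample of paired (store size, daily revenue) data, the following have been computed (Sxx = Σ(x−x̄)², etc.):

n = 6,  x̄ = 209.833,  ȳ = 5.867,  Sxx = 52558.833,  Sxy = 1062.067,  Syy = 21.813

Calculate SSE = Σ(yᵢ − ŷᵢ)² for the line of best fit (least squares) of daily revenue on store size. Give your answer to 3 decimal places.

b = Sxy/Sxx = 1062.067/52558.833 = 0.020207
SSE = Syy − b·Sxy = 21.813 − 0.020207·1062.067 = 0.351597

0.352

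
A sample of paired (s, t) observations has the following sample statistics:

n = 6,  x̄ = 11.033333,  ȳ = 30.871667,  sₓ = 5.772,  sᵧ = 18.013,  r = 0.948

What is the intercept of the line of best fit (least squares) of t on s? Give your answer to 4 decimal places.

b = r · sᵧ/sₓ = 0.948 · 18.013/5.772 = 2.958476
a = ȳ − b·x̄ = 30.871667 − 2.958476·11.033333 = -1.770185

-1.7702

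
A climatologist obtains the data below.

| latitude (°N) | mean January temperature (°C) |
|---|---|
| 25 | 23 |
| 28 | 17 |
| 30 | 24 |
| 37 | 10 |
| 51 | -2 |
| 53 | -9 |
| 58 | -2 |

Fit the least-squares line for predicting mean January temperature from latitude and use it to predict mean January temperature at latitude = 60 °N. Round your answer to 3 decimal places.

n = 7, Σx = 282, Σy = 61, Σxy = 1446, Σx² = 12452
Sxx = Σx² − (Σx)²/n = 12452 − 11360.571429 = 1091.428571
Sxy = Σxy − (Σx)(Σy)/n = 1446 − 2457.428571 = -1011.428571
b = Sxy/Sxx = -1011.428571/1091.428571 = -0.926702
a = ȳ − b·x̄ = 8.714286 − (-0.926702)·40.285714 = 46.047120
ŷ(60) = a + b·60 = 46.047120 + (-0.926702)·60 = -9.554974

-9.555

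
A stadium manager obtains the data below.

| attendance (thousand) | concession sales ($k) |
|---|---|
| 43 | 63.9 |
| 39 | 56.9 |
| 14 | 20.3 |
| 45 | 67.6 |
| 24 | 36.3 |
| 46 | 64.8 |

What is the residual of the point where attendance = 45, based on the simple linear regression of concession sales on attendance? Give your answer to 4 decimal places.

n = 6, Σx = 211, Σy = 309.8, Σxy = 12145, Σx² = 8283
Sxx = Σx² − (Σx)²/n = 8283 − 7420.166667 = 862.833333
Sxy = Σxy − (Σx)(Σy)/n = 12145 − 10894.633333 = 1250.366667
b = Sxy/Sxx = 1250.366667/862.833333 = 1.449140
a = ȳ − b·x̄ = 51.633333 − 1.449140·35.166667 = 0.671895
ŷ(45) = 0.671895 + 1.449140·45 = 65.883214
residual = y − ŷ = 67.6 − 65.883214 = 1.716786

1.7168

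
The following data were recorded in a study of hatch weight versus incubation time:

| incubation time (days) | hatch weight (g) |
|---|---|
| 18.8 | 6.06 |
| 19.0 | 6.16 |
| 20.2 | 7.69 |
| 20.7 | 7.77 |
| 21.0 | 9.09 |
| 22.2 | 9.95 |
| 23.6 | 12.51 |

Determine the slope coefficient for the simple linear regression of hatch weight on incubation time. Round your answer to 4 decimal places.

n = 7, Σx = 145.5, Σy = 59.23, Σxy = 1254.161, Σx² = 3041.77
Sxx = Σx² − (Σx)²/n = 3041.77 − 3024.321429 = 17.448571
Sxy = Σxy − (Σx)(Σy)/n = 1254.161 − 1231.137857 = 23.023143
b = Sxy/Sxx = 23.023143/17.448571 = 1.319486

1.3195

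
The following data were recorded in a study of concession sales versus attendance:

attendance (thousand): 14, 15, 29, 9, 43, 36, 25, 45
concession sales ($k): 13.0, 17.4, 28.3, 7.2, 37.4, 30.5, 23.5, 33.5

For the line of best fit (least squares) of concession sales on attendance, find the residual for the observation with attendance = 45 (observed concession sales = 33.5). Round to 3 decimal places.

-3.831

n = 8, Σx = 216, Σy = 190.8, Σxy = 6129.7, Σx² = 7138
Sxx = Σx² − (Σx)²/n = 7138 − 5832 = 1306
Sxy = Σxy − (Σx)(Σy)/n = 6129.7 − 5151.6 = 978.1
b = Sxy/Sxx = 978.1/1306 = 0.748928
a = ȳ − b·x̄ = 23.85 − 0.748928·27 = 3.628943
ŷ(45) = 3.628943 + 0.748928·45 = 37.330704
residual = y − ŷ = 33.5 − 37.330704 = -3.830704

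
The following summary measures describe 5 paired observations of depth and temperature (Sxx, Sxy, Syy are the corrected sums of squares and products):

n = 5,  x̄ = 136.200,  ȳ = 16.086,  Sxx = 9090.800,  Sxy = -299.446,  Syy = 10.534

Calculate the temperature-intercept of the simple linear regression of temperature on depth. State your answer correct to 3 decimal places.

b = Sxy/Sxx = -299.446/9090.8 = -0.032939
a = ȳ − b·x̄ = 16.086 − (-0.032939)·136.2 = 20.572354

20.572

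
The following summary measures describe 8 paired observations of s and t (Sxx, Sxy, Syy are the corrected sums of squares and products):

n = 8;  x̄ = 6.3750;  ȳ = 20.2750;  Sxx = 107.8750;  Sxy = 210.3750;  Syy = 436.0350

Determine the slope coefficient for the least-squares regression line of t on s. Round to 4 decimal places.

1.9502

b = Sxy/Sxx = 210.375/107.875 = 1.950174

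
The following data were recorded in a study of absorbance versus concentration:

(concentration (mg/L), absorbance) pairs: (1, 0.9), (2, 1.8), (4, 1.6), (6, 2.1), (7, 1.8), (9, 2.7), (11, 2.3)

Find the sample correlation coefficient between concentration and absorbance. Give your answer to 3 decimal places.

0.826

n = 7, Σx = 40, Σy = 13.2, Σxy = 85.7, Σx² = 308, Σy² = 26.84
Sxx = Σx² − (Σx)²/n = 308 − 228.571429 = 79.428571
Sxy = Σxy − (Σx)(Σy)/n = 85.7 − 75.428571 = 10.271429
Syy = Σy² − (Σy)²/n = 26.84 − 24.891429 = 1.948571
r = Sxy/√(Sxx·Syy) = 10.271429/√(154.772245) = 10.271429/12.440749 = 0.825628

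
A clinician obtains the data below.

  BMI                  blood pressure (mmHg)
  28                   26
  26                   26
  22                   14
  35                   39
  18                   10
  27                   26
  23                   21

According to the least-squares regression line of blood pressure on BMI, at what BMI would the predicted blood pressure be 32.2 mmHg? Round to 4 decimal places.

n = 7, Σx = 179, Σy = 162, Σxy = 4442, Σx² = 4751
Sxx = Σx² − (Σx)²/n = 4751 − 4577.285714 = 173.714286
Sxy = Σxy − (Σx)(Σy)/n = 4442 − 4142.571429 = 299.428571
b = Sxy/Sxx = 299.428571/173.714286 = 1.723684
a = ȳ − b·x̄ = 23.142857 − 1.723684·25.571429 = -20.934211
Set a + b·x = 32.2: x = (32.2 − (-20.934211)) / 1.723684 = 30.825954

30.8260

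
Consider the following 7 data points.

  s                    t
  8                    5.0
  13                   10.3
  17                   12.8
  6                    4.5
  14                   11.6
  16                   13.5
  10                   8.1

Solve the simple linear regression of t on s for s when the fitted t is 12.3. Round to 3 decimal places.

n = 7, Σx = 84, Σy = 65.8, Σxy = 877.9, Σx² = 1110
Sxx = Σx² − (Σx)²/n = 1110 − 1008 = 102
Sxy = Σxy − (Σx)(Σy)/n = 877.9 − 789.6 = 88.3
b = Sxy/Sxx = 88.3/102 = 0.865686
a = ȳ − b·x̄ = 9.4 − 0.865686·12 = -0.988235
Set a + b·x = 12.3: x = (12.3 − (-0.988235)) / 0.865686 = 15.349943

15.350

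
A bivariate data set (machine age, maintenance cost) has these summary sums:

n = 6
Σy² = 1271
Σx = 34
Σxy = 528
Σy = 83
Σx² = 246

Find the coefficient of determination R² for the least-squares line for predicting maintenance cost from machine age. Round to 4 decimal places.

Sxx = Σx² − (Σx)²/n = 246 − 192.666667 = 53.333333
Sxy = Σxy − (Σx)(Σy)/n = 528 − 470.333333 = 57.666667
Syy = Σy² − (Σy)²/n = 1271 − 1148.166667 = 122.833333
R² = Sxy²/(Sxx·Syy) = (57.666667)²/(53.333333·122.833333) = 0.507615

0.5076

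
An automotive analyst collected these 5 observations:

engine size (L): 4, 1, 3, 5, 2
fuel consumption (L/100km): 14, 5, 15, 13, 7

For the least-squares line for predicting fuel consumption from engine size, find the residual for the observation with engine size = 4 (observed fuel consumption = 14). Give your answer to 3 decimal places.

n = 5, Σx = 15, Σy = 54, Σxy = 185, Σx² = 55
Sxx = Σx² − (Σx)²/n = 55 − 45 = 10
Sxy = Σxy − (Σx)(Σy)/n = 185 − 162 = 23
b = Sxy/Sxx = 23/10 = 2.3
a = ȳ − b·x̄ = 10.8 − 2.3·3 = 3.9
ŷ(4) = 3.9 + 2.3·4 = 13.1
residual = y − ŷ = 14 − 13.1 = 0.9

0.900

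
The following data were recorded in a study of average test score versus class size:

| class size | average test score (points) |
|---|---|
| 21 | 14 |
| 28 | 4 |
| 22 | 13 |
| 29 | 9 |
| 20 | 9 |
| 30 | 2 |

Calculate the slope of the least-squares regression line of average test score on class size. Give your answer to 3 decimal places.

n = 6, Σx = 150, Σy = 51, Σxy = 1193, Σx² = 3850
Sxx = Σx² − (Σx)²/n = 3850 − 3750 = 100
Sxy = Σxy − (Σx)(Σy)/n = 1193 − 1275 = -82
b = Sxy/Sxx = -82/100 = -0.82

-0.820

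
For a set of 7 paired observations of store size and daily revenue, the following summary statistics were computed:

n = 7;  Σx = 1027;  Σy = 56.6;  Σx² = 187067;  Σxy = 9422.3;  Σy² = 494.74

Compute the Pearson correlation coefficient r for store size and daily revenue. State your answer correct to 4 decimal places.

Sxx = Σx² − (Σx)²/n = 187067 − 150675.571429 = 36391.428571
Sxy = Σxy − (Σx)(Σy)/n = 9422.3 − 8304.028571 = 1118.271429
Syy = Σy² − (Σy)²/n = 494.74 − 457.651429 = 37.088571
r = Sxy/√(Sxx·Syy) = 1118.271429/√(1349706.097959) = 1118.271429/1161.768522 = 0.962560

0.9626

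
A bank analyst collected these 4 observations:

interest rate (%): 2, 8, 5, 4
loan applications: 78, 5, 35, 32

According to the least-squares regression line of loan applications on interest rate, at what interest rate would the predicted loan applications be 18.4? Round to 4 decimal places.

6.4274

n = 4, Σx = 19, Σy = 150, Σxy = 499, Σx² = 109
Sxx = Σx² − (Σx)²/n = 109 − 90.25 = 18.75
Sxy = Σxy − (Σx)(Σy)/n = 499 − 712.5 = -213.5
b = Sxy/Sxx = -213.5/18.75 = -11.386667
a = ȳ − b·x̄ = 37.5 − (-11.386667)·4.75 = 91.586667
Set a + b·x = 18.4: x = (18.4 − 91.586667) / (-11.386667) = 6.427400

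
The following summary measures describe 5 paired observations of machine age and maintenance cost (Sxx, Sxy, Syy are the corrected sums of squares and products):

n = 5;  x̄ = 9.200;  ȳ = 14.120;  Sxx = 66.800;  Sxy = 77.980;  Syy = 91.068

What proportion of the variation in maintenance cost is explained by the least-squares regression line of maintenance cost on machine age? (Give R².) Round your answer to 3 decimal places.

1.000

R² = Sxy²/(Sxx·Syy) = (77.98)²/(66.8·91.068) = 0.999595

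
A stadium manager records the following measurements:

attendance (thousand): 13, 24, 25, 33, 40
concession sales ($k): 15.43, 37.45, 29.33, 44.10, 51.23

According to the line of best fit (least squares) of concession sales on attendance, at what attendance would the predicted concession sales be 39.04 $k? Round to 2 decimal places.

n = 5, Σx = 135, Σy = 177.54, Σxy = 5337.14, Σx² = 4059
Sxx = Σx² − (Σx)²/n = 4059 − 3645 = 414
Sxy = Σxy − (Σx)(Σy)/n = 5337.14 − 4793.58 = 543.56
b = Sxy/Sxx = 543.56/414 = 1.312947
a = ȳ − b·x̄ = 35.508 − 1.312947·27 = 0.058435
Set a + b·x = 39.04: x = (39.04 − 0.058435) / 1.312947 = 29.690132

29.69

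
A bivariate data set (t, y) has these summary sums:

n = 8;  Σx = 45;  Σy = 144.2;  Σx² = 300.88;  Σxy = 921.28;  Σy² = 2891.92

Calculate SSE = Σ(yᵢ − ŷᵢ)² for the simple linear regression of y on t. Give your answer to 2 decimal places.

Sxx = Σx² − (Σx)²/n = 300.88 − 253.125 = 47.755
Sxy = Σxy − (Σx)(Σy)/n = 921.28 − 811.125 = 110.155
Syy = Σy² − (Σy)²/n = 2891.92 − 2599.205 = 292.715
b = Sxy/Sxx = 110.155/47.755 = 2.306669
SSE = Syy − b·Sxy = 292.715 − 2.306669·110.155 = 38.623826

38.62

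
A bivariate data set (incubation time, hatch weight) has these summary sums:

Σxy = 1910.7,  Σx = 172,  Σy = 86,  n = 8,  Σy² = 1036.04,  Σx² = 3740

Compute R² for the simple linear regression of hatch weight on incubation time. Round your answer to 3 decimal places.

Sxx = Σx² − (Σx)²/n = 3740 − 3698 = 42
Sxy = Σxy − (Σx)(Σy)/n = 1910.7 − 1849 = 61.7
Syy = Σy² − (Σy)²/n = 1036.04 − 924.5 = 111.54
R² = Sxy²/(Sxx·Syy) = (61.7)²/(42·111.54) = 0.812625

0.813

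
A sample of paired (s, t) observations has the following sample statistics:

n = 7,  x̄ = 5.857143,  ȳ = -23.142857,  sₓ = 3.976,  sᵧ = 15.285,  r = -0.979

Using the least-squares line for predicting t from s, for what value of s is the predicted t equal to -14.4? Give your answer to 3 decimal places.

b = r · sᵧ/sₓ = -0.979 · 15.285/3.976 = -3.763585
a = ȳ − b·x̄ = -23.142857 − (-3.763585)·5.857143 = -1.099000
Set a + b·x = -14.4: x = (-14.4 − (-1.099000)) / (-3.763585) = 3.534130

3.534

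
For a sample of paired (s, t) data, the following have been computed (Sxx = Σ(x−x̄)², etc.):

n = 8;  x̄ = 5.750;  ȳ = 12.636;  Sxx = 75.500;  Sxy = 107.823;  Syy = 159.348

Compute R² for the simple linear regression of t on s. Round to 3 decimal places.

0.966

R² = Sxy²/(Sxx·Syy) = (107.823)²/(75.5·159.348) = 0.966338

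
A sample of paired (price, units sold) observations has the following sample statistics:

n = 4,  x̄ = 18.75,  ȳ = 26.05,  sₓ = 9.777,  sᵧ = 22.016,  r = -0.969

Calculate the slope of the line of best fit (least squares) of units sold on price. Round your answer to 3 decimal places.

b = r · sᵧ/sₓ = -0.969 · 22.016/9.777 = -2.182009

-2.182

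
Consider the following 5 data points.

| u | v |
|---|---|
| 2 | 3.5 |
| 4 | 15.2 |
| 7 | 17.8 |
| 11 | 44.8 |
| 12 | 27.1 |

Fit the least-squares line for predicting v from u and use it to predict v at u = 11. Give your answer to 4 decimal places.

33.3604

n = 5, Σx = 36, Σy = 108.4, Σxy = 1010.4, Σx² = 334
Sxx = Σx² − (Σx)²/n = 334 − 259.2 = 74.8
Sxy = Σxy − (Σx)(Σy)/n = 1010.4 − 780.48 = 229.92
b = Sxy/Sxx = 229.92/74.8 = 3.073797
a = ȳ − b·x̄ = 21.68 − 3.073797·7.2 = -0.451337
ŷ(11) = a + b·11 = -0.451337 + 3.073797·11 = 33.360428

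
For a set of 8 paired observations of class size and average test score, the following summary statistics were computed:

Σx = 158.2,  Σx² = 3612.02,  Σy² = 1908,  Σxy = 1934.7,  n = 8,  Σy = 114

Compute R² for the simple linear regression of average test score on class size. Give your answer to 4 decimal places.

Sxx = Σx² − (Σx)²/n = 3612.02 − 3128.405 = 483.615
Sxy = Σxy − (Σx)(Σy)/n = 1934.7 − 2254.35 = -319.65
Syy = Σy² − (Σy)²/n = 1908 − 1624.5 = 283.5
R² = Sxy²/(Sxx·Syy) = (-319.65)²/(483.615·283.5) = 0.745241

0.7452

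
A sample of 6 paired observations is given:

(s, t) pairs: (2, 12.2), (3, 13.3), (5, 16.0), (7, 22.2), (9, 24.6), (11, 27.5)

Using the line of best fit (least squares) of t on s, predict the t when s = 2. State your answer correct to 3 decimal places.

n = 6, Σx = 37, Σy = 115.8, Σxy = 823.6, Σx² = 289
Sxx = Σx² − (Σx)²/n = 289 − 228.166667 = 60.833333
Sxy = Σxy − (Σx)(Σy)/n = 823.6 − 714.1 = 109.5
b = Sxy/Sxx = 109.5/60.833333 = 1.8
a = ȳ − b·x̄ = 19.3 − 1.8·6.166667 = 8.2
ŷ(2) = a + b·2 = 8.2 + 1.8·2 = 11.8

11.800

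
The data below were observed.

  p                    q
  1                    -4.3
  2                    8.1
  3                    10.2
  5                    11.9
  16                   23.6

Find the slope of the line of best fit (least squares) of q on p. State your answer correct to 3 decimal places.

1.423

n = 5, Σx = 27, Σy = 49.5, Σxy = 479.6, Σx² = 295
Sxx = Σx² − (Σx)²/n = 295 − 145.8 = 149.2
Sxy = Σxy − (Σx)(Σy)/n = 479.6 − 267.3 = 212.3
b = Sxy/Sxx = 212.3/149.2 = 1.422922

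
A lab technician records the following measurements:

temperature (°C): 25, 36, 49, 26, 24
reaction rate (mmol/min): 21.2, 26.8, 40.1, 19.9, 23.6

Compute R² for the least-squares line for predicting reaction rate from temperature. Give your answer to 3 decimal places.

0.918

n = 5, Σx = 160, Σy = 131.6, Σxy = 4543.5, Σx² = 5574, Σy² = 3728.66
Sxx = Σx² − (Σx)²/n = 5574 − 5120 = 454
Sxy = Σxy − (Σx)(Σy)/n = 4543.5 − 4211.2 = 332.3
Syy = Σy² − (Σy)²/n = 3728.66 − 3463.712 = 264.948
R² = Sxy²/(Sxx·Syy) = (332.3)²/(454·264.948) = 0.918003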